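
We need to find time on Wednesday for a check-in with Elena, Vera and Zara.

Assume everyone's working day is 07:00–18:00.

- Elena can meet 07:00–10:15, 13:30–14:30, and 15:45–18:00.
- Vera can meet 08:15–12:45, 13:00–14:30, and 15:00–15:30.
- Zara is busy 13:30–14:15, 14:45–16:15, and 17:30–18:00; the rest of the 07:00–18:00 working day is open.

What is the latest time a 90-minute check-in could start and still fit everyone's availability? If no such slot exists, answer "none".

Zara free within 07:00–18:00: 07:00–13:30, 14:15–14:45, 16:15–17:30.
Elena ∩ Vera: 08:15–10:15, 13:30–14:30.
Elena ∩ Vera ∩ Zara: 08:15–10:15, 14:15–14:30.
Windows ≥ 90 min: 08:15–10:15.
Latest start in the last window 08:15–10:15 is 10:15 − 90 min = 08:45.

08:45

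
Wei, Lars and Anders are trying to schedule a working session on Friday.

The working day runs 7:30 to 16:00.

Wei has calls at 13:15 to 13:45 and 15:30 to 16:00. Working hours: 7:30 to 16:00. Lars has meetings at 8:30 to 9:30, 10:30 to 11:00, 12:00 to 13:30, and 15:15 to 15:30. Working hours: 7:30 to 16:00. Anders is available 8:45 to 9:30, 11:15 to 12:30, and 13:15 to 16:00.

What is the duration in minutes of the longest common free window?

90 minutes

Wei free within 07:30–16:00: 07:30–13:15, 13:45–15:30.
Lars free within 07:30–16:00: 07:30–08:30, 09:30–10:30, 11:00–12:00, 13:30–15:15, 15:30–16:00.
Wei ∩ Lars: 07:30–08:30, 09:30–10:30, 11:00–12:00, 13:45–15:15.
Wei ∩ Lars ∩ Anders: 11:15–12:00, 13:45–15:15.
Common window lengths: 45, 90 min; longest is 90.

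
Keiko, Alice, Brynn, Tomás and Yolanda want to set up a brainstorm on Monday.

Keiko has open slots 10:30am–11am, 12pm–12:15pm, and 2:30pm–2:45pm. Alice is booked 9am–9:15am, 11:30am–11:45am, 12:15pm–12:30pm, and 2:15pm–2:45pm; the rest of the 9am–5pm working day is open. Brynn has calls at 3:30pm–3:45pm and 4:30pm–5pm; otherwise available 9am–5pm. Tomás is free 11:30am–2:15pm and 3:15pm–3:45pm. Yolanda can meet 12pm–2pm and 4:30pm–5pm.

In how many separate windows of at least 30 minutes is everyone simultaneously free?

Alice free within 09:00–17:00: 09:15–11:30, 11:45–12:15, 12:30–14:15, 14:45–17:00.
Brynn free within 09:00–17:00: 09:00–15:30, 15:45–16:30.
Keiko ∩ Alice: 10:30–11:00, 12:00–12:15.
Keiko ∩ Alice ∩ Brynn: 10:30–11:00, 12:00–12:15.
Keiko ∩ Alice ∩ Brynn ∩ Tomás: 12:00–12:15.
Keiko ∩ Alice ∩ Brynn ∩ Tomás ∩ Yolanda: 12:00–12:15.
Windows ≥ 30 min: (none).
That's 0 windows.

0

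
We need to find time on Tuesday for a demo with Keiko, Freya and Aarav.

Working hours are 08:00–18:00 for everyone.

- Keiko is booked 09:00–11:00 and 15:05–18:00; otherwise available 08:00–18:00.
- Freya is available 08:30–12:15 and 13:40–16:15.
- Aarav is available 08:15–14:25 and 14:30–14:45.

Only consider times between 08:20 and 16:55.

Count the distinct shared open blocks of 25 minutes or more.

3

Keiko free within 08:00–18:00: 08:00–09:00, 11:00–15:05.
Keiko ∩ Freya: 08:30–09:00, 11:00–12:15, 13:40–15:05.
Keiko ∩ Freya ∩ Aarav: 08:30–09:00, 11:00–12:15, 13:40–14:25, 14:30–14:45.
Restricted to 08:20–16:55: 08:30–09:00, 11:00–12:15, 13:40–14:25, 14:30–14:45.
Windows ≥ 25 min: 08:30–09:00, 11:00–12:15, 13:40–14:25.
That's 3 windows.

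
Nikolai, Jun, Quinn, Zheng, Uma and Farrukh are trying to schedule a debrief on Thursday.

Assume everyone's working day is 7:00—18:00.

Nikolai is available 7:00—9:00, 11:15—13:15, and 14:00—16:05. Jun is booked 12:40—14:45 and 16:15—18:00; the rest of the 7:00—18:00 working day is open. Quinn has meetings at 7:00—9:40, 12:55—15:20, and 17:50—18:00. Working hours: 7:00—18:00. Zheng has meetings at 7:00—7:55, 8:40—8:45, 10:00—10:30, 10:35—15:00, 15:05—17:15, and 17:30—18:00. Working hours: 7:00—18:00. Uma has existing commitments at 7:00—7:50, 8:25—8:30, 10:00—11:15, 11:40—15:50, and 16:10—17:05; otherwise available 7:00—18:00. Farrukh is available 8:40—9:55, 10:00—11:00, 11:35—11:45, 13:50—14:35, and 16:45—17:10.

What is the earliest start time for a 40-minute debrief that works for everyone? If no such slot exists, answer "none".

Jun free within 07:00–18:00: 07:00–12:40, 14:45–16:15.
Quinn free within 07:00–18:00: 09:40–12:55, 15:20–17:50.
Zheng free within 07:00–18:00: 07:55–08:40, 08:45–10:00, 10:30–10:35, 15:00–15:05, 17:15–17:30.
Uma free within 07:00–18:00: 07:50–08:25, 08:30–10:00, 11:15–11:40, 15:50–16:10, 17:05–18:00.
Nikolai ∩ Jun: 07:00–09:00, 11:15–12:40, 14:45–16:05.
Nikolai ∩ Jun ∩ Quinn: 11:15–12:40, 15:20–16:05.
Nikolai ∩ Jun ∩ Quinn ∩ Zheng: (none).
Nikolai ∩ Jun ∩ Quinn ∩ Zheng ∩ Uma: (none).
Nikolai ∩ Jun ∩ Quinn ∩ Zheng ∩ Uma ∩ Farrukh: (none).
Windows ≥ 40 min: (none).

none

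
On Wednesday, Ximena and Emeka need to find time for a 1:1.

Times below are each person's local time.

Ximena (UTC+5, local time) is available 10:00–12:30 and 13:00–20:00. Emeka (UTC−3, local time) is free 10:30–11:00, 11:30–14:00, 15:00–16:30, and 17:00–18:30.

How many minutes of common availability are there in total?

Ximena → UTC: 05:00–07:30, 08:00–15:00.
Emeka → UTC: 13:30–14:00, 14:30–17:00, 18:00–19:30, 20:00–21:30.
Ximena ∩ Emeka: 13:30–14:00, 14:30–15:00.
Total common minutes: 30 + 30 = 60.

60 minutes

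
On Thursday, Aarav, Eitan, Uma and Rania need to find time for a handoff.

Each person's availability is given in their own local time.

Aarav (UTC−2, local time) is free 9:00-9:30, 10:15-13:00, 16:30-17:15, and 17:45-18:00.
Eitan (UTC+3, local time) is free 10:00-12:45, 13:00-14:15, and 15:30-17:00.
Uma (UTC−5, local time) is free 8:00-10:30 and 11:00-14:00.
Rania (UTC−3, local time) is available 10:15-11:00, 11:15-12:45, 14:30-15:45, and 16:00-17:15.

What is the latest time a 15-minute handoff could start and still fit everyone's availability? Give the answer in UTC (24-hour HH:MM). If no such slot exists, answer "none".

13:45

Aarav → UTC: 11:00–11:30, 12:15–15:00, 18:30–19:15, 19:45–20:00.
Eitan → UTC: 07:00–09:45, 10:00–11:15, 12:30–14:00.
Uma → UTC: 13:00–15:30, 16:00–19:00.
Rania → UTC: 13:15–14:00, 14:15–15:45, 17:30–18:45, 19:00–20:15.
Aarav ∩ Eitan: 11:00–11:15, 12:30–14:00.
Aarav ∩ Eitan ∩ Uma: 13:00–14:00.
Aarav ∩ Eitan ∩ Uma ∩ Rania: 13:15–14:00.
Windows ≥ 15 min: 13:15–14:00.
Latest start in the last window 13:15–14:00 is 14:00 − 15 min = 13:45.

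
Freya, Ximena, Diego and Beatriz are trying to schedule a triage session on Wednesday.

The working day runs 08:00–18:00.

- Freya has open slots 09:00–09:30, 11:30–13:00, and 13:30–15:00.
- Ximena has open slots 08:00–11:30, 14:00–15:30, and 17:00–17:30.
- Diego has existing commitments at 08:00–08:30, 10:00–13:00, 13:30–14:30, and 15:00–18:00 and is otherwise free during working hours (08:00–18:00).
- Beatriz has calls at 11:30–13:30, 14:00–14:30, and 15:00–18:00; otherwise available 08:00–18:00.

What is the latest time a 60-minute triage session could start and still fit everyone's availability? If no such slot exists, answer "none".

Diego free within 08:00–18:00: 08:30–10:00, 13:00–13:30, 14:30–15:00.
Beatriz free within 08:00–18:00: 08:00–11:30, 13:30–14:00, 14:30–15:00.
Freya ∩ Ximena: 09:00–09:30, 14:00–15:00.
Freya ∩ Ximena ∩ Diego: 09:00–09:30, 14:30–15:00.
Freya ∩ Ximena ∩ Diego ∩ Beatriz: 09:00–09:30, 14:30–15:00.
Windows ≥ 60 min: (none).

none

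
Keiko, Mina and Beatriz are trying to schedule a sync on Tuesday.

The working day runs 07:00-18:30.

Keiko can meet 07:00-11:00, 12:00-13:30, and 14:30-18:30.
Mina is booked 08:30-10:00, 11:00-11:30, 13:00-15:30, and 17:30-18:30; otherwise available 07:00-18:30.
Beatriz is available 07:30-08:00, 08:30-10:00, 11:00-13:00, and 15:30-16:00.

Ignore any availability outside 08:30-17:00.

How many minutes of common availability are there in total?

90 minutes

Mina free within 07:00–18:30: 07:00–08:30, 10:00–11:00, 11:30–13:00, 15:30–17:30.
Keiko ∩ Mina: 07:00–08:30, 10:00–11:00, 12:00–13:00, 15:30–17:30.
Keiko ∩ Mina ∩ Beatriz: 07:30–08:00, 12:00–13:00, 15:30–16:00.
Restricted to 08:30–17:00: 12:00–13:00, 15:30–16:00.
Total common minutes: 60 + 30 = 90.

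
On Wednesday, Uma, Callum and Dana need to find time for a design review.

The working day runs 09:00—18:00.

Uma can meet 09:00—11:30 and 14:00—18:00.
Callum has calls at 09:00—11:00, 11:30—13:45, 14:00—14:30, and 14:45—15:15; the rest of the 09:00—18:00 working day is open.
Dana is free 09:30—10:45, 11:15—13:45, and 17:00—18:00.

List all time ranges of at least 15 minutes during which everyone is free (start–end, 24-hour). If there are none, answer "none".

11:15–11:30, 17:00–18:00

Callum free within 09:00–18:00: 11:00–11:30, 13:45–14:00, 14:30–14:45, 15:15–18:00.
Uma ∩ Callum: 11:00–11:30, 14:30–14:45, 15:15–18:00.
Uma ∩ Callum ∩ Dana: 11:15–11:30, 17:00–18:00.
Windows ≥ 15 min: 11:15–11:30, 17:00–18:00.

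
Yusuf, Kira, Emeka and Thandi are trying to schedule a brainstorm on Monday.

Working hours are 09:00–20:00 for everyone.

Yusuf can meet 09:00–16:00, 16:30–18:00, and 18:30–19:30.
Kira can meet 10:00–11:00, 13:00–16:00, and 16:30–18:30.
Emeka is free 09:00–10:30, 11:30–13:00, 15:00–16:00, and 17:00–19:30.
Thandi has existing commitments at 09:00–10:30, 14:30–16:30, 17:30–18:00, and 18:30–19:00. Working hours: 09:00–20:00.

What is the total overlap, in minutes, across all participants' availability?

30 minutes

Thandi free within 09:00–20:00: 10:30–14:30, 16:30–17:30, 18:00–18:30, 19:00–20:00.
Yusuf ∩ Kira: 10:00–11:00, 13:00–16:00, 16:30–18:00.
Yusuf ∩ Kira ∩ Emeka: 10:00–10:30, 15:00–16:00, 17:00–18:00.
Yusuf ∩ Kira ∩ Emeka ∩ Thandi: 17:00–17:30.
Total common minutes: 30.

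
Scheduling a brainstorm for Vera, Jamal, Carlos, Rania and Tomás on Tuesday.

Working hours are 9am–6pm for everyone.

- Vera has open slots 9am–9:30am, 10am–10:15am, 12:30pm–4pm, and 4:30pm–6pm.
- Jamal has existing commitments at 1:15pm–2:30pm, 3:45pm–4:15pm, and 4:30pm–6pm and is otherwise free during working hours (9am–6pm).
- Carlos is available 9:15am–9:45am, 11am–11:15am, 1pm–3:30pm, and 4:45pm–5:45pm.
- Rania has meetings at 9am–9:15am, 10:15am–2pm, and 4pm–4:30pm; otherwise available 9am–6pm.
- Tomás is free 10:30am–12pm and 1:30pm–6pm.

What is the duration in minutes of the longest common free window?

Jamal free within 09:00–18:00: 09:00–13:15, 14:30–15:45, 16:15–16:30.
Rania free within 09:00–18:00: 09:15–10:15, 14:00–16:00, 16:30–18:00.
Vera ∩ Jamal: 09:00–09:30, 10:00–10:15, 12:30–13:15, 14:30–15:45.
Vera ∩ Jamal ∩ Carlos: 09:15–09:30, 13:00–13:15, 14:30–15:30.
Vera ∩ Jamal ∩ Carlos ∩ Rania: 09:15–09:30, 14:30–15:30.
Vera ∩ Jamal ∩ Carlos ∩ Rania ∩ Tomás: 14:30–15:30.
Single common window of 60 minutes.

60 minutes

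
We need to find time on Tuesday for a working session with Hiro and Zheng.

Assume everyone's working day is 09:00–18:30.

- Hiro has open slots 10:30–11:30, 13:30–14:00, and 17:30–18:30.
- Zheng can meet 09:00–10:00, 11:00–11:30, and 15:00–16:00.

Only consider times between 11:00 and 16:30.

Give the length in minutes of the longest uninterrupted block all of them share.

Hiro ∩ Zheng: 11:00–11:30.
Restricted to 11:00–16:30: 11:00–11:30.
Single common window of 30 minutes.

30 minutes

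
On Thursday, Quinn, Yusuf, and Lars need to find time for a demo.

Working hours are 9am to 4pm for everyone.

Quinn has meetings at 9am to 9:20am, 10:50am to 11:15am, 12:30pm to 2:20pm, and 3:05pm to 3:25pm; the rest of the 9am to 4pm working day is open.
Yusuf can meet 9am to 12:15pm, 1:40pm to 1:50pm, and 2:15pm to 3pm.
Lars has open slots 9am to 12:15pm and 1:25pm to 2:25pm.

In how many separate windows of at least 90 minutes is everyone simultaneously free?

Quinn free within 09:00–16:00: 09:20–10:50, 11:15–12:30, 14:20–15:05, 15:25–16:00.
Quinn ∩ Yusuf: 09:20–10:50, 11:15–12:15, 14:20–15:00.
Quinn ∩ Yusuf ∩ Lars: 09:20–10:50, 11:15–12:15, 14:20–14:25.
Windows ≥ 90 min: 09:20–10:50.
That's 1 window.

1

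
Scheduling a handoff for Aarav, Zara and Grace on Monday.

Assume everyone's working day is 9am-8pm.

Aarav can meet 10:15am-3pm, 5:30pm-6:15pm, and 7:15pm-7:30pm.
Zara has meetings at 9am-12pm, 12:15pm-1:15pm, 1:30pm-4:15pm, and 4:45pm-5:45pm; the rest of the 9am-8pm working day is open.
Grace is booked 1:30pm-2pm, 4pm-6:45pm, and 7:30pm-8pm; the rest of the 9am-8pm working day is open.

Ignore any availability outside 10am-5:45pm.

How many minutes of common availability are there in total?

Zara free within 09:00–20:00: 12:00–12:15, 13:15–13:30, 16:15–16:45, 17:45–20:00.
Grace free within 09:00–20:00: 09:00–13:30, 14:00–16:00, 18:45–19:30.
Aarav ∩ Zara: 12:00–12:15, 13:15–13:30, 17:45–18:15, 19:15–19:30.
Aarav ∩ Zara ∩ Grace: 12:00–12:15, 13:15–13:30, 19:15–19:30.
Restricted to 10:00–17:45: 12:00–12:15, 13:15–13:30.
Total common minutes: 15 + 15 = 30.

30 minutes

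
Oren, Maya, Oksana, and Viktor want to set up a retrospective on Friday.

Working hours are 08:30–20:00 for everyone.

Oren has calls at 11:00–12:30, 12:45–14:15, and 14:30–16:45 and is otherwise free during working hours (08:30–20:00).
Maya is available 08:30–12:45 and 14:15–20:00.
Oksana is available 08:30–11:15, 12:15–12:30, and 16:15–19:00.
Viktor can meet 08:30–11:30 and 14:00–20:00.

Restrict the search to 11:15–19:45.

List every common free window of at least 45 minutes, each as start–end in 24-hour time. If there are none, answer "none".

16:45–19:00

Oren free within 08:30–20:00: 08:30–11:00, 12:30–12:45, 14:15–14:30, 16:45–20:00.
Oren ∩ Maya: 08:30–11:00, 12:30–12:45, 14:15–14:30, 16:45–20:00.
Oren ∩ Maya ∩ Oksana: 08:30–11:00, 16:45–19:00.
Oren ∩ Maya ∩ Oksana ∩ Viktor: 08:30–11:00, 16:45–19:00.
Restricted to 11:15–19:45: 16:45–19:00.
Windows ≥ 45 min: 16:45–19:00.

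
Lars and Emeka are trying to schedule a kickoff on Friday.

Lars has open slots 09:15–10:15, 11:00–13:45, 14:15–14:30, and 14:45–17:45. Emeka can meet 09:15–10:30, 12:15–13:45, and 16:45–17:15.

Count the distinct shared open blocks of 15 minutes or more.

Lars ∩ Emeka: 09:15–10:15, 12:15–13:45, 16:45–17:15.
Windows ≥ 15 min: 09:15–10:15, 12:15–13:45, 16:45–17:15.
That's 3 windows.

3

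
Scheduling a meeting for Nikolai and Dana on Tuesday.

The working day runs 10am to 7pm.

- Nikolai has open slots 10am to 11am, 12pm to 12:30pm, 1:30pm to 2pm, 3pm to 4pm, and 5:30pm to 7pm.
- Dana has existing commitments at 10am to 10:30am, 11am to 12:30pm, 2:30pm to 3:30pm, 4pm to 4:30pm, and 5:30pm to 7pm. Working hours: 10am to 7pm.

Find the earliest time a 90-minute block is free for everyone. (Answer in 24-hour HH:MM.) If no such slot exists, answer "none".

Dana free within 10:00–19:00: 10:30–11:00, 12:30–14:30, 15:30–16:00, 16:30–17:30.
Nikolai ∩ Dana: 10:30–11:00, 13:30–14:00, 15:30–16:00.
Windows ≥ 90 min: (none).

none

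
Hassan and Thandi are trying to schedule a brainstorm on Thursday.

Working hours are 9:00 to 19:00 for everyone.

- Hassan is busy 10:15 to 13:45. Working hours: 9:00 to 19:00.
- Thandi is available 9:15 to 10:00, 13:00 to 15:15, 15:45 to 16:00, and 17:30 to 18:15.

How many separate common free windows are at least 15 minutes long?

Hassan free within 09:00–19:00: 09:00–10:15, 13:45–19:00.
Hassan ∩ Thandi: 09:15–10:00, 13:45–15:15, 15:45–16:00, 17:30–18:15.
Windows ≥ 15 min: 09:15–10:00, 13:45–15:15, 15:45–16:00, 17:30–18:15.
That's 4 windows.

4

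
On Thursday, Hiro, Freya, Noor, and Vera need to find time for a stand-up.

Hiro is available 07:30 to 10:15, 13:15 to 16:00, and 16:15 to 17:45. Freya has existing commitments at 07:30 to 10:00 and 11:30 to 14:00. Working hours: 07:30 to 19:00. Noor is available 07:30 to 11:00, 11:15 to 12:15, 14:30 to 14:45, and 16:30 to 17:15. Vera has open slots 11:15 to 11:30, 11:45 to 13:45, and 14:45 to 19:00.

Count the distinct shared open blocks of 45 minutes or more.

Freya free within 07:30–19:00: 10:00–11:30, 14:00–19:00.
Hiro ∩ Freya: 10:00–10:15, 14:00–16:00, 16:15–17:45.
Hiro ∩ Freya ∩ Noor: 10:00–10:15, 14:30–14:45, 16:30–17:15.
Hiro ∩ Freya ∩ Noor ∩ Vera: 16:30–17:15.
Windows ≥ 45 min: 16:30–17:15.
That's 1 window.

1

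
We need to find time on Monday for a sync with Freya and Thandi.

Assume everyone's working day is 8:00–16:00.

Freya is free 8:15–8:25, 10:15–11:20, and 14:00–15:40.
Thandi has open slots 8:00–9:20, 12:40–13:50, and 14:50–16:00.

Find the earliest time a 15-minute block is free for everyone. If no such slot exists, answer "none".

14:50

Freya ∩ Thandi: 08:15–08:25, 14:50–15:40.
Windows ≥ 15 min: 14:50–15:40.
Earliest such window starts at 14:50.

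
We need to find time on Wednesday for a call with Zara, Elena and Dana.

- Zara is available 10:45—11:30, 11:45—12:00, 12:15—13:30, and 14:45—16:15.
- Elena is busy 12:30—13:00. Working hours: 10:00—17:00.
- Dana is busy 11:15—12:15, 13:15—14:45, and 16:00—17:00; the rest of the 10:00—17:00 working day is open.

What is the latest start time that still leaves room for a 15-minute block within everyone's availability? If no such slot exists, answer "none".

15:45

Elena free within 10:00–17:00: 10:00–12:30, 13:00–17:00.
Dana free within 10:00–17:00: 10:00–11:15, 12:15–13:15, 14:45–16:00.
Zara ∩ Elena: 10:45–11:30, 11:45–12:00, 12:15–12:30, 13:00–13:30, 14:45–16:15.
Zara ∩ Elena ∩ Dana: 10:45–11:15, 12:15–12:30, 13:00–13:15, 14:45–16:00.
Windows ≥ 15 min: 10:45–11:15, 12:15–12:30, 13:00–13:15, 14:45–16:00.
Latest start in the last window 14:45–16:00 is 16:00 − 15 min = 15:45.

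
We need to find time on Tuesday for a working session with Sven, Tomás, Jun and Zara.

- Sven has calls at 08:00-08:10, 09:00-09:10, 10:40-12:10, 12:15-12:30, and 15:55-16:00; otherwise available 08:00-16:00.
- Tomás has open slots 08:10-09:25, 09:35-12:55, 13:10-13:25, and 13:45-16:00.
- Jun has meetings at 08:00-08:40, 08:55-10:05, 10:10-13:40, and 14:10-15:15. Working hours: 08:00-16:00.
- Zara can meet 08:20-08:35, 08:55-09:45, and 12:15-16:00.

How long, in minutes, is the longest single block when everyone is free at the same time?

40 minutes

Sven free within 08:00–16:00: 08:10–09:00, 09:10–10:40, 12:10–12:15, 12:30–15:55.
Jun free within 08:00–16:00: 08:40–08:55, 10:05–10:10, 13:40–14:10, 15:15–16:00.
Sven ∩ Tomás: 08:10–09:00, 09:10–09:25, 09:35–10:40, 12:10–12:15, 12:30–12:55, 13:10–13:25, 13:45–15:55.
Sven ∩ Tomás ∩ Jun: 08:40–08:55, 10:05–10:10, 13:45–14:10, 15:15–15:55.
Sven ∩ Tomás ∩ Jun ∩ Zara: 13:45–14:10, 15:15–15:55.
Common window lengths: 25, 40 min; longest is 40.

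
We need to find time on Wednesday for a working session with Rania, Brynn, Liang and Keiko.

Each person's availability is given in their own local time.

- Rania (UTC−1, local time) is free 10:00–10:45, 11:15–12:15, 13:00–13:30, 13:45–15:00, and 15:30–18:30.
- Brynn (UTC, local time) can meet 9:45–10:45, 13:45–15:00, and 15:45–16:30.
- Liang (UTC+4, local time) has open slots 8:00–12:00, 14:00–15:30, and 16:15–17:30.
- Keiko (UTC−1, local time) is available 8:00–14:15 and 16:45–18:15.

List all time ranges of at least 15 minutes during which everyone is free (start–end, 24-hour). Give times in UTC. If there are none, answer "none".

Rania → UTC: 11:00–11:45, 12:15–13:15, 14:00–14:30, 14:45–16:00, 16:30–19:30.
Brynn → UTC: 09:45–10:45, 13:45–15:00, 15:45–16:30.
Liang → UTC: 04:00–08:00, 10:00–11:30, 12:15–13:30.
Keiko → UTC: 09:00–15:15, 17:45–19:15.
Rania ∩ Brynn: 14:00–14:30, 14:45–15:00, 15:45–16:00.
Rania ∩ Brynn ∩ Liang: (none).
Rania ∩ Brynn ∩ Liang ∩ Keiko: (none).
Windows ≥ 15 min: (none).

none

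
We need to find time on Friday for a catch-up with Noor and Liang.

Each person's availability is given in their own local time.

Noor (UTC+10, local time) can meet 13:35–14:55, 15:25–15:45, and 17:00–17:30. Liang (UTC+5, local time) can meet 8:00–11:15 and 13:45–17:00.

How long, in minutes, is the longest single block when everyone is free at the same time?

80 minutes

Noor → UTC: 03:35–04:55, 05:25–05:45, 07:00–07:30.
Liang → UTC: 03:00–06:15, 08:45–12:00.
Noor ∩ Liang: 03:35–04:55, 05:25–05:45.
Common window lengths: 80, 20 min; longest is 80.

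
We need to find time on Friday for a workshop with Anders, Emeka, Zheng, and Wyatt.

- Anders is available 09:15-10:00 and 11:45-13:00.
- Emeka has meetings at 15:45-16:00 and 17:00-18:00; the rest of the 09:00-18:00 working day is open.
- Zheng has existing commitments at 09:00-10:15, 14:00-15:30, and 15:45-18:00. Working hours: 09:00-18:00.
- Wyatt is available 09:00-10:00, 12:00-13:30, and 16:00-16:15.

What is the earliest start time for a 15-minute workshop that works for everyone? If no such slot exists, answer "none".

12:00

Emeka free within 09:00–18:00: 09:00–15:45, 16:00–17:00.
Zheng free within 09:00–18:00: 10:15–14:00, 15:30–15:45.
Anders ∩ Emeka: 09:15–10:00, 11:45–13:00.
Anders ∩ Emeka ∩ Zheng: 11:45–13:00.
Anders ∩ Emeka ∩ Zheng ∩ Wyatt: 12:00–13:00.
Windows ≥ 15 min: 12:00–13:00.
Earliest such window starts at 12:00.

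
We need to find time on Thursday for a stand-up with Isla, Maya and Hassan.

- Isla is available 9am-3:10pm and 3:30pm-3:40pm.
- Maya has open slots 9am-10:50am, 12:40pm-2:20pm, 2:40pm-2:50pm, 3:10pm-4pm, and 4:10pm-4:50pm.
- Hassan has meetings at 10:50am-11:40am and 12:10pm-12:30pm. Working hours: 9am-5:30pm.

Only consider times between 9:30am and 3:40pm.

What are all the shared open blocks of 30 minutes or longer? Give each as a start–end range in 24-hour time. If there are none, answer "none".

09:30–10:50, 12:40–14:20

Hassan free within 09:00–17:30: 09:00–10:50, 11:40–12:10, 12:30–17:30.
Isla ∩ Maya: 09:00–10:50, 12:40–14:20, 14:40–14:50, 15:30–15:40.
Isla ∩ Maya ∩ Hassan: 09:00–10:50, 12:40–14:20, 14:40–14:50, 15:30–15:40.
Restricted to 09:30–15:40: 09:30–10:50, 12:40–14:20, 14:40–14:50, 15:30–15:40.
Windows ≥ 30 min: 09:30–10:50, 12:40–14:20.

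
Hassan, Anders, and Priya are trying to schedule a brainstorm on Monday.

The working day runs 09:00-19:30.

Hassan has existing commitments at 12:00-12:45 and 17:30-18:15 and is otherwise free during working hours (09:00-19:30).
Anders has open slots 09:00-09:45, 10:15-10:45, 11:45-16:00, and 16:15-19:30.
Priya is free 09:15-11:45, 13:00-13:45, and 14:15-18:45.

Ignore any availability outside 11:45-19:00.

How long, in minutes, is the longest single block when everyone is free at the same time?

105 minutes

Hassan free within 09:00–19:30: 09:00–12:00, 12:45–17:30, 18:15–19:30.
Hassan ∩ Anders: 09:00–09:45, 10:15–10:45, 11:45–12:00, 12:45–16:00, 16:15–17:30, 18:15–19:30.
Hassan ∩ Anders ∩ Priya: 09:15–09:45, 10:15–10:45, 13:00–13:45, 14:15–16:00, 16:15–17:30, 18:15–18:45.
Restricted to 11:45–19:00: 13:00–13:45, 14:15–16:00, 16:15–17:30, 18:15–18:45.
Common window lengths: 45, 105, 75, 30 min; longest is 105.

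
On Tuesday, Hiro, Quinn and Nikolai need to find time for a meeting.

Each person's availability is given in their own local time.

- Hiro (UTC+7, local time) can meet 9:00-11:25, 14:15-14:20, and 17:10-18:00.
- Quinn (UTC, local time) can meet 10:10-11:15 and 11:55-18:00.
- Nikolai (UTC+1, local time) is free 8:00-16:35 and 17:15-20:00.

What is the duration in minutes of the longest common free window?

50 minutes

Hiro → UTC: 02:00–04:25, 07:15–07:20, 10:10–11:00.
Quinn → UTC: 10:10–11:15, 11:55–18:00.
Nikolai → UTC: 07:00–15:35, 16:15–19:00.
Hiro ∩ Quinn: 10:10–11:00.
Hiro ∩ Quinn ∩ Nikolai: 10:10–11:00.
Single common window of 50 minutes.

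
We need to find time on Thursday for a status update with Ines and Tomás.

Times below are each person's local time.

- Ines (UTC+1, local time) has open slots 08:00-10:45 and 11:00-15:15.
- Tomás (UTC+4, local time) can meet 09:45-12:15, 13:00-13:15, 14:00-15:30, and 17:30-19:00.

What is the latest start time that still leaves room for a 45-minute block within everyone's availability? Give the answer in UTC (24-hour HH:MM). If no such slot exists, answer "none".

Ines → UTC: 07:00–09:45, 10:00–14:15.
Tomás → UTC: 05:45–08:15, 09:00–09:15, 10:00–11:30, 13:30–15:00.
Ines ∩ Tomás: 07:00–08:15, 09:00–09:15, 10:00–11:30, 13:30–14:15.
Windows ≥ 45 min: 07:00–08:15, 10:00–11:30, 13:30–14:15.
Latest start in the last window 13:30–14:15 is 14:15 − 45 min = 13:30.

13:30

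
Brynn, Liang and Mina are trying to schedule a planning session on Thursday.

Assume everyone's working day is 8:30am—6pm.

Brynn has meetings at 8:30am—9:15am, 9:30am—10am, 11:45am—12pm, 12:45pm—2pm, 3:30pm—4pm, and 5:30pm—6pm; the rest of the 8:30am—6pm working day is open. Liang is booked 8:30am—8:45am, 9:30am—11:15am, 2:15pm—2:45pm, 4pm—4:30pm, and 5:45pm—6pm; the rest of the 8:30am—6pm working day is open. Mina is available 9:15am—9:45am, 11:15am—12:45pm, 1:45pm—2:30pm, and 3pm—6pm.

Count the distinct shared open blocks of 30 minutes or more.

4

Brynn free within 08:30–18:00: 09:15–09:30, 10:00–11:45, 12:00–12:45, 14:00–15:30, 16:00–17:30.
Liang free within 08:30–18:00: 08:45–09:30, 11:15–14:15, 14:45–16:00, 16:30–17:45.
Brynn ∩ Liang: 09:15–09:30, 11:15–11:45, 12:00–12:45, 14:00–14:15, 14:45–15:30, 16:30–17:30.
Brynn ∩ Liang ∩ Mina: 09:15–09:30, 11:15–11:45, 12:00–12:45, 14:00–14:15, 15:00–15:30, 16:30–17:30.
Windows ≥ 30 min: 11:15–11:45, 12:00–12:45, 15:00–15:30, 16:30–17:30.
That's 4 windows.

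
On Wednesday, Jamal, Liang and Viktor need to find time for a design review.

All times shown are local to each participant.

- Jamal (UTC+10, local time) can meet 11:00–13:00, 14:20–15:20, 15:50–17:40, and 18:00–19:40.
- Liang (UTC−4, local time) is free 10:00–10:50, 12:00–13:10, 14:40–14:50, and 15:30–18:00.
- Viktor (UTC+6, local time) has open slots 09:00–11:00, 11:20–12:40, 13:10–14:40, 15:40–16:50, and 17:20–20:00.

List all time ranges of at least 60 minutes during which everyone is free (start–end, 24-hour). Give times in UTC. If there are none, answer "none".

Jamal → UTC: 01:00–03:00, 04:20–05:20, 05:50–07:40, 08:00–09:40.
Liang → UTC: 14:00–14:50, 16:00–17:10, 18:40–18:50, 19:30–22:00.
Viktor → UTC: 03:00–05:00, 05:20–06:40, 07:10–08:40, 09:40–10:50, 11:20–14:00.
Jamal ∩ Liang: (none).
Jamal ∩ Liang ∩ Viktor: (none).
Windows ≥ 60 min: (none).

none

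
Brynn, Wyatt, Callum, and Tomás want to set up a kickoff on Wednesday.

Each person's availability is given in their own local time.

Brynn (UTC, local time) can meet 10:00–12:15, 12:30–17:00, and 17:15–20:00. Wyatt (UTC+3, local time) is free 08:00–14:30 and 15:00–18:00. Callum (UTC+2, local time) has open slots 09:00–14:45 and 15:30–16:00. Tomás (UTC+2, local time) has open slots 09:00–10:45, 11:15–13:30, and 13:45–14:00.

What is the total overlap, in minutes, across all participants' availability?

Brynn → UTC: 10:00–12:15, 12:30–17:00, 17:15–20:00.
Wyatt → UTC: 05:00–11:30, 12:00–15:00.
Callum → UTC: 07:00–12:45, 13:30–14:00.
Tomás → UTC: 07:00–08:45, 09:15–11:30, 11:45–12:00.
Brynn ∩ Wyatt: 10:00–11:30, 12:00–12:15, 12:30–15:00.
Brynn ∩ Wyatt ∩ Callum: 10:00–11:30, 12:00–12:15, 12:30–12:45, 13:30–14:00.
Brynn ∩ Wyatt ∩ Callum ∩ Tomás: 10:00–11:30.
Total common minutes: 90.

90 minutes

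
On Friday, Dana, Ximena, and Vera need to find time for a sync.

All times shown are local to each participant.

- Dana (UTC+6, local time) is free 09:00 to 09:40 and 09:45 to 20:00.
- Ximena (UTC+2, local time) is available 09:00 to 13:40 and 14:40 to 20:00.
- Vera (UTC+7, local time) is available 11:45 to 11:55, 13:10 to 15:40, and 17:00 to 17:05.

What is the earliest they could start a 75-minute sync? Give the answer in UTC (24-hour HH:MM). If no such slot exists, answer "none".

Dana → UTC: 03:00–03:40, 03:45–14:00.
Ximena → UTC: 07:00–11:40, 12:40–18:00.
Vera → UTC: 04:45–04:55, 06:10–08:40, 10:00–10:05.
Dana ∩ Ximena: 07:00–11:40, 12:40–14:00.
Dana ∩ Ximena ∩ Vera: 07:00–08:40, 10:00–10:05.
Windows ≥ 75 min: 07:00–08:40.
Earliest such window starts at 07:00.

07:00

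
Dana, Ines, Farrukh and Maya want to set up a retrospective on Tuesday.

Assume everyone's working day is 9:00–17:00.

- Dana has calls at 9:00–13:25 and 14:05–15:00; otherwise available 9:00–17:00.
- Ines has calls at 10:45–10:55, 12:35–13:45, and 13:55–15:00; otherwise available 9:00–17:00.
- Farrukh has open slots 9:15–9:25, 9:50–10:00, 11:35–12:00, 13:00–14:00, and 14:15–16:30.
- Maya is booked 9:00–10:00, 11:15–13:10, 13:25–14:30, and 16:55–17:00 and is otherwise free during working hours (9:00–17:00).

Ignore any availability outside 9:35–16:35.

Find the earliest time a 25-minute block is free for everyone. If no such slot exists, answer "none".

15:00

Dana free within 09:00–17:00: 13:25–14:05, 15:00–17:00.
Ines free within 09:00–17:00: 09:00–10:45, 10:55–12:35, 13:45–13:55, 15:00–17:00.
Maya free within 09:00–17:00: 10:00–11:15, 13:10–13:25, 14:30–16:55.
Dana ∩ Ines: 13:45–13:55, 15:00–17:00.
Dana ∩ Ines ∩ Farrukh: 13:45–13:55, 15:00–16:30.
Dana ∩ Ines ∩ Farrukh ∩ Maya: 15:00–16:30.
Restricted to 09:35–16:35: 15:00–16:30.
Windows ≥ 25 min: 15:00–16:30.
Earliest such window starts at 15:00.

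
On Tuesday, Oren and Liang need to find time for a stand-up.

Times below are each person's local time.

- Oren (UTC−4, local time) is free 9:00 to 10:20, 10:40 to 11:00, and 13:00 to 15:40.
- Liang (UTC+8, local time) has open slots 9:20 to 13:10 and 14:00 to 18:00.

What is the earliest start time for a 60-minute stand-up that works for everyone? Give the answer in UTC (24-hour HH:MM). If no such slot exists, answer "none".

none

Oren → UTC: 13:00–14:20, 14:40–15:00, 17:00–19:40.
Liang → UTC: 01:20–05:10, 06:00–10:00.
Oren ∩ Liang: (none).
Windows ≥ 60 min: (none).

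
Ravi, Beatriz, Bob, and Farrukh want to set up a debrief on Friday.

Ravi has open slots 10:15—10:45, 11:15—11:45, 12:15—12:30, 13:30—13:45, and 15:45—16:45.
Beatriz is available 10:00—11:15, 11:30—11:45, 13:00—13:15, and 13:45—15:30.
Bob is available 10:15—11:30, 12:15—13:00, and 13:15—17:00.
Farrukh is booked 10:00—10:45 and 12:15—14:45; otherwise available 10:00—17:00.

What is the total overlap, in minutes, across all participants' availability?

Farrukh free within 10:00–17:00: 10:45–12:15, 14:45–17:00.
Ravi ∩ Beatriz: 10:15–10:45, 11:30–11:45.
Ravi ∩ Beatriz ∩ Bob: 10:15–10:45.
Ravi ∩ Beatriz ∩ Bob ∩ Farrukh: (none).
Total common minutes: 0.

0 minutes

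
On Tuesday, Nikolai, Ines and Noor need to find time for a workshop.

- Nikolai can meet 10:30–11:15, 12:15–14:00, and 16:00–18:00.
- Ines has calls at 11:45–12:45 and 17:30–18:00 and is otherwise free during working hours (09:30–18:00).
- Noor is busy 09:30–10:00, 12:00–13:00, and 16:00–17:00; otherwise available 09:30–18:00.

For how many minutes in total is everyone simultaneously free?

135 minutes

Ines free within 09:30–18:00: 09:30–11:45, 12:45–17:30.
Noor free within 09:30–18:00: 10:00–12:00, 13:00–16:00, 17:00–18:00.
Nikolai ∩ Ines: 10:30–11:15, 12:45–14:00, 16:00–17:30.
Nikolai ∩ Ines ∩ Noor: 10:30–11:15, 13:00–14:00, 17:00–17:30.
Total common minutes: 45 + 60 + 30 = 135.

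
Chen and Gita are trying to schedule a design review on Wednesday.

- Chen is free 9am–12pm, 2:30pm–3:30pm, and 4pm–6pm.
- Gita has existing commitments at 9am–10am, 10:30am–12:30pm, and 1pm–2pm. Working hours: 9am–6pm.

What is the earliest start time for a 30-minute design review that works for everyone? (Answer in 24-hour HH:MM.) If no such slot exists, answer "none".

Gita free within 09:00–18:00: 10:00–10:30, 12:30–13:00, 14:00–18:00.
Chen ∩ Gita: 10:00–10:30, 14:30–15:30, 16:00–18:00.
Windows ≥ 30 min: 10:00–10:30, 14:30–15:30, 16:00–18:00.
Earliest such window starts at 10:00.

10:00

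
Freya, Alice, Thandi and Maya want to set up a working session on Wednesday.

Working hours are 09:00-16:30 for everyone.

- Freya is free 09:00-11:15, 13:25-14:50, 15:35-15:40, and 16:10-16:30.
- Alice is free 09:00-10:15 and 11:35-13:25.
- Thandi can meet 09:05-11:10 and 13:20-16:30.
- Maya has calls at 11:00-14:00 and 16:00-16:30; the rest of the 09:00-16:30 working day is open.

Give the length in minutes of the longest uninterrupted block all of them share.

70 minutes

Maya free within 09:00–16:30: 09:00–11:00, 14:00–16:00.
Freya ∩ Alice: 09:00–10:15.
Freya ∩ Alice ∩ Thandi: 09:05–10:15.
Freya ∩ Alice ∩ Thandi ∩ Maya: 09:05–10:15.
Single common window of 70 minutes.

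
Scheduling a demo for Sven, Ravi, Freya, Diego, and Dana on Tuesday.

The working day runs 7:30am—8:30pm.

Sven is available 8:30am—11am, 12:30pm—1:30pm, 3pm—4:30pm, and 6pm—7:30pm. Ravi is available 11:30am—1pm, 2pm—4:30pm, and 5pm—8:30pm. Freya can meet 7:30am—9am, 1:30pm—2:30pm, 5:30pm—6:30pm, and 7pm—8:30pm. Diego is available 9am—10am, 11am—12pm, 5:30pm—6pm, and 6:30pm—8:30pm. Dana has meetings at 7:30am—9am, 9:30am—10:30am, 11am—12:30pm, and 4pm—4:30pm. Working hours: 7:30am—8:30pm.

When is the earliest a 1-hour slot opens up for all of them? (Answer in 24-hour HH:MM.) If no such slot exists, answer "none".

none

Dana free within 07:30–20:30: 09:00–09:30, 10:30–11:00, 12:30–16:00, 16:30–20:30.
Sven ∩ Ravi: 12:30–13:00, 15:00–16:30, 18:00–19:30.
Sven ∩ Ravi ∩ Freya: 18:00–18:30, 19:00–19:30.
Sven ∩ Ravi ∩ Freya ∩ Diego: 19:00–19:30.
Sven ∩ Ravi ∩ Freya ∩ Diego ∩ Dana: 19:00–19:30.
Windows ≥ 60 min: (none).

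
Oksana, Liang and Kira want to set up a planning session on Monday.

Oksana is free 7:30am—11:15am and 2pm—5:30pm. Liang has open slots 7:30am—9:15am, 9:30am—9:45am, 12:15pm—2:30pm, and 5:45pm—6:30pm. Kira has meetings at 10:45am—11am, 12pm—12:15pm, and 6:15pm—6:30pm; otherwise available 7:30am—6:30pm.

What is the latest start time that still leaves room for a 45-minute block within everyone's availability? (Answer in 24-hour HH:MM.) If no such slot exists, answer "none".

Kira free within 07:30–18:30: 07:30–10:45, 11:00–12:00, 12:15–18:15.
Oksana ∩ Liang: 07:30–09:15, 09:30–09:45, 14:00–14:30.
Oksana ∩ Liang ∩ Kira: 07:30–09:15, 09:30–09:45, 14:00–14:30.
Windows ≥ 45 min: 07:30–09:15.
Latest start in the last window 07:30–09:15 is 09:15 − 45 min = 08:30.

08:30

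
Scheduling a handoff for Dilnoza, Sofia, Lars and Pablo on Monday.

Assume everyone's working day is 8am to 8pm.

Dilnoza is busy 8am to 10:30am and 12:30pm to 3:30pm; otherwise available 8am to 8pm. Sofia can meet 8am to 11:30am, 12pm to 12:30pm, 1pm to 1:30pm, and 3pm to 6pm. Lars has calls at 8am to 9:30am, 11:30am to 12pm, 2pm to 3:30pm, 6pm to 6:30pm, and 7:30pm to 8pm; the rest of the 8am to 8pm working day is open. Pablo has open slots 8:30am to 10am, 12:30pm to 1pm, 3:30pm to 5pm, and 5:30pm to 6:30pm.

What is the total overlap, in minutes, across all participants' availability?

120 minutes

Dilnoza free within 08:00–20:00: 10:30–12:30, 15:30–20:00.
Lars free within 08:00–20:00: 09:30–11:30, 12:00–14:00, 15:30–18:00, 18:30–19:30.
Dilnoza ∩ Sofia: 10:30–11:30, 12:00–12:30, 15:30–18:00.
Dilnoza ∩ Sofia ∩ Lars: 10:30–11:30, 12:00–12:30, 15:30–18:00.
Dilnoza ∩ Sofia ∩ Lars ∩ Pablo: 15:30–17:00, 17:30–18:00.
Total common minutes: 90 + 30 = 120.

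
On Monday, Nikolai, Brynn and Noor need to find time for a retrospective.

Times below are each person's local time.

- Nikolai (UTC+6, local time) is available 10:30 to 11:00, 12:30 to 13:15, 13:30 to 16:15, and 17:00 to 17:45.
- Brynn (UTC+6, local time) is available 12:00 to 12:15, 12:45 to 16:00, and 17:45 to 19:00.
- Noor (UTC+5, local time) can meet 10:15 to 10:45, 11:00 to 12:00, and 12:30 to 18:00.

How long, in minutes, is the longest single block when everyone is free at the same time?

150 minutes

Nikolai → UTC: 04:30–05:00, 06:30–07:15, 07:30–10:15, 11:00–11:45.
Brynn → UTC: 06:00–06:15, 06:45–10:00, 11:45–13:00.
Noor → UTC: 05:15–05:45, 06:00–07:00, 07:30–13:00.
Nikolai ∩ Brynn: 06:45–07:15, 07:30–10:00.
Nikolai ∩ Brynn ∩ Noor: 06:45–07:00, 07:30–10:00.
Common window lengths: 15, 150 min; longest is 150.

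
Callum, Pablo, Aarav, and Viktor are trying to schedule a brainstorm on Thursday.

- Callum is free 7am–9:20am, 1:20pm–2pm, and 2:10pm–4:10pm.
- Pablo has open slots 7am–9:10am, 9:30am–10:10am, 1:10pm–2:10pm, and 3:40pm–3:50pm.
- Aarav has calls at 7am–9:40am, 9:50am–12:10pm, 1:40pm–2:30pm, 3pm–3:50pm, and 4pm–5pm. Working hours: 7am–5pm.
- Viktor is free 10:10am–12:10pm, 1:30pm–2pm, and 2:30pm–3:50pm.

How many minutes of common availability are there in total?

Aarav free within 07:00–17:00: 09:40–09:50, 12:10–13:40, 14:30–15:00, 15:50–16:00.
Callum ∩ Pablo: 07:00–09:10, 13:20–14:00, 15:40–15:50.
Callum ∩ Pablo ∩ Aarav: 13:20–13:40.
Callum ∩ Pablo ∩ Aarav ∩ Viktor: 13:30–13:40.
Total common minutes: 10.

10 minutes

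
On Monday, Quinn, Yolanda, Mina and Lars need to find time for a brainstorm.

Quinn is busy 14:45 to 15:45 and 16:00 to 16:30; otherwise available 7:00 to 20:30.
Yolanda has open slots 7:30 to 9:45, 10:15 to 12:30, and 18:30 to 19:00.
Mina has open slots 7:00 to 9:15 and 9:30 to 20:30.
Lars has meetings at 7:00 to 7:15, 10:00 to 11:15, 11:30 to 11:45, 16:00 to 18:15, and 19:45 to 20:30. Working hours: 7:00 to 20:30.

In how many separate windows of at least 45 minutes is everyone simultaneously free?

Quinn free within 07:00–20:30: 07:00–14:45, 15:45–16:00, 16:30–20:30.
Lars free within 07:00–20:30: 07:15–10:00, 11:15–11:30, 11:45–16:00, 18:15–19:45.
Quinn ∩ Yolanda: 07:30–09:45, 10:15–12:30, 18:30–19:00.
Quinn ∩ Yolanda ∩ Mina: 07:30–09:15, 09:30–09:45, 10:15–12:30, 18:30–19:00.
Quinn ∩ Yolanda ∩ Mina ∩ Lars: 07:30–09:15, 09:30–09:45, 11:15–11:30, 11:45–12:30, 18:30–19:00.
Windows ≥ 45 min: 07:30–09:15, 11:45–12:30.
That's 2 windows.

2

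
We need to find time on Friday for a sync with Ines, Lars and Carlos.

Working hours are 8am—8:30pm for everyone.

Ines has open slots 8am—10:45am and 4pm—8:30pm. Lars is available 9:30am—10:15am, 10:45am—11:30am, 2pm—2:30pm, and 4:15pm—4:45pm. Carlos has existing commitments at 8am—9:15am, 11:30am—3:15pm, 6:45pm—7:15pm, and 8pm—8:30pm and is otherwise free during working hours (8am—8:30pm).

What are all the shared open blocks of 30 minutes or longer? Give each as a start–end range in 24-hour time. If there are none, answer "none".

09:30–10:15, 16:15–16:45

Carlos free within 08:00–20:30: 09:15–11:30, 15:15–18:45, 19:15–20:00.
Ines ∩ Lars: 09:30–10:15, 16:15–16:45.
Ines ∩ Lars ∩ Carlos: 09:30–10:15, 16:15–16:45.
Windows ≥ 30 min: 09:30–10:15, 16:15–16:45.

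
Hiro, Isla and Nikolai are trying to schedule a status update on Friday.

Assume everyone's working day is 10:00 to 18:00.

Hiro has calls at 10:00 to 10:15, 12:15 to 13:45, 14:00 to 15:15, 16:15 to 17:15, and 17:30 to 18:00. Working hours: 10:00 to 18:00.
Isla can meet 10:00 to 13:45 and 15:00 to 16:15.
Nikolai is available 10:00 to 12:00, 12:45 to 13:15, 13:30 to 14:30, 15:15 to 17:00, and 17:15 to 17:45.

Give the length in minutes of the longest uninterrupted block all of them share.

Hiro free within 10:00–18:00: 10:15–12:15, 13:45–14:00, 15:15–16:15, 17:15–17:30.
Hiro ∩ Isla: 10:15–12:15, 15:15–16:15.
Hiro ∩ Isla ∩ Nikolai: 10:15–12:00, 15:15–16:15.
Common window lengths: 105, 60 min; longest is 105.

105 minutes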